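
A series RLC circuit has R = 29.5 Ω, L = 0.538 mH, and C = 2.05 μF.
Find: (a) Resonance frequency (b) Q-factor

Step 1 — Resonance condition Im(Z)=0 gives ω₀ = 1/√(LC).
Step 2 — ω₀ = 1/√(0.000538·2.05e-06) = 3.011e+04 rad/s.
Step 3 — f₀ = ω₀/(2π) = 4792 Hz.
Step 4 — Series Q: Q = ω₀L/R = 3.011e+04·0.000538/29.5 = 0.5492.

(a) f₀ = 4792 Hz  (b) Q = 0.5492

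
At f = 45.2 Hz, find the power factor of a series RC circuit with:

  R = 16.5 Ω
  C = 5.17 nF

Step 1 — Angular frequency: ω = 2π·f = 2π·45.2 = 284 rad/s.
Step 2 — Component impedances:
  R: Z = R = 16.5 Ω
  C: Z = 1/(jωC) = -j/(ω·C) = 0 - j6.811e+05 Ω
Step 3 — Series combination: Z_total = R + C = 16.5 - j6.811e+05 Ω = 6.811e+05∠-90.0° Ω.
Step 4 — Power factor: PF = cos(φ) = Re(Z)/|Z| = 16.5/6.811e+05 = 2.423e-05.
Step 5 — Type: Im(Z) = -6.811e+05 ⇒ leading (phase φ = -90.0°).

PF = 2.423e-05 (leading, φ = -90.0°)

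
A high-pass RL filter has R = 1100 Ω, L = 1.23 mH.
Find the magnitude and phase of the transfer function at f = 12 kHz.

Step 1 — Angular frequency: ω = 2π·1.2e+04 = 7.54e+04 rad/s.
Step 2 — Transfer function: H(jω) = jωL/(R + jωL).
Step 3 — Numerator jωL = j·92.74; denominator R + jωL = 1100 + j92.74.
Step 4 — H = 0.007058 + j0.08371.
Step 5 — Magnitude: |H| = 0.08401 (-21.5 dB); phase: φ = 85.2°.

|H| = 0.08401 (-21.5 dB), φ = 85.2°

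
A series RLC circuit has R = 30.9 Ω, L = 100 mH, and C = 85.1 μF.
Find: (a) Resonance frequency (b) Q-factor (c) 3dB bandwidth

Step 1 — Resonance: ω₀ = 1/√(LC) = 1/√(0.1·8.51e-05) = 342.8 rad/s.
Step 2 — f₀ = ω₀/(2π) = 54.56 Hz.
Step 3 — Series Q: Q = ω₀L/R = 342.8·0.1/30.9 = 1.109.
Step 4 — Bandwidth: Δω = ω₀/Q = 309 rad/s; BW = Δω/(2π) = 49.18 Hz.

(a) f₀ = 54.56 Hz  (b) Q = 1.109  (c) BW = 49.18 Hz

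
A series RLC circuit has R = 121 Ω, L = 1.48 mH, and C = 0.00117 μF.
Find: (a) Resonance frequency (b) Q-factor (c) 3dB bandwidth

Step 1 — Resonance: ω₀ = 1/√(LC) = 1/√(0.00148·1.17e-09) = 7.599e+05 rad/s.
Step 2 — f₀ = ω₀/(2π) = 1.209e+05 Hz.
Step 3 — Series Q: Q = ω₀L/R = 7.599e+05·0.00148/121 = 9.295.
Step 4 — Bandwidth: Δω = ω₀/Q = 8.176e+04 rad/s; BW = Δω/(2π) = 1.301e+04 Hz.

(a) f₀ = 1.209e+05 Hz  (b) Q = 9.295  (c) BW = 1.301e+04 Hz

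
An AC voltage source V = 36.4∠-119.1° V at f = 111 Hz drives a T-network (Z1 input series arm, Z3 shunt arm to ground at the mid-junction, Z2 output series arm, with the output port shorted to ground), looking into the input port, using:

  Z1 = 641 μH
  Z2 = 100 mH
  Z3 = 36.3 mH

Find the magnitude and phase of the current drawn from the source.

Step 1 — Angular frequency: ω = 2π·f = 2π·111 = 697.4 rad/s.
Step 2 — Component impedances:
  Z1: Z = jωL = j·697.4·0.000641 = 0 + j0.4471 Ω
  Z2: Z = jωL = j·697.4·0.1 = 0 + j69.74 Ω
  Z3: Z = jωL = j·697.4·0.0363 = 0 + j25.32 Ω
Step 3 — With the output port shorted to ground, the output series arm Z2 runs from the junction to ground; the shunt arm Z3 also runs from the junction to ground. They appear in parallel: Z3 || Z2 = 0 + j18.57 Ω.
Step 4 — Series with input arm Z1: Z_in = Z1 + (Z3 || Z2) = 0 + j19.02 Ω = 19.02∠90.0° Ω.
Step 5 — Source phasor: V = 36.4∠-119.1° V = -17.7 - j31.81 V.
Step 6 — Ohm's law: I = V / Z_total = (-17.7 - j31.81) / (0 + j19.02) = -1.672 + j0.9307 A.
Step 7 — Convert to polar: |I| = 1.914 A, ∠I = 150.9°.

I = 1.914∠150.9° A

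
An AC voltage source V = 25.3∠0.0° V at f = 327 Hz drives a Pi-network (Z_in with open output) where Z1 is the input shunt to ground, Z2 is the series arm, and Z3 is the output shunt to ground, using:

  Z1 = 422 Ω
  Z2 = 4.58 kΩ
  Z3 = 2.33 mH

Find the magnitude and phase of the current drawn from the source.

Step 1 — Angular frequency: ω = 2π·f = 2π·327 = 2055 rad/s.
Step 2 — Component impedances:
  Z1: Z = R = 422 Ω
  Z2: Z = R = 4580 Ω
  Z3: Z = jωL = j·2055·0.00233 = 0 + j4.787 Ω
Step 3 — With open output, the series arm Z2 and the output shunt Z3 appear in series to ground: Z2 + Z3 = 4580 + j4.787 Ω.
Step 4 — Parallel with input shunt Z1: Z_in = Z1 || (Z2 + Z3) = 386.4 + j0.03407 Ω = 386.4∠0.0° Ω.
Step 5 — Source phasor: V = 25.3∠0.0° V = 25.3 V.
Step 6 — Ohm's law: I = V / Z_total = (25.3) / (386.4 + j0.03407) = 0.06548 - j5.774e-06 A.
Step 7 — Convert to polar: |I| = 0.06548 A, ∠I = -0.0°.

I = 0.06548∠-0.0° A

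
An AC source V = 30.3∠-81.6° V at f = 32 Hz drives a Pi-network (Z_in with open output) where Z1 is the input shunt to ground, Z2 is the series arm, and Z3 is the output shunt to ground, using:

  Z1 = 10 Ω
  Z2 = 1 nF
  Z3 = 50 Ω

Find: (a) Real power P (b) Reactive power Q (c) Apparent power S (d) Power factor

Step 1 — Angular frequency: ω = 2π·f = 2π·32 = 201.1 rad/s.
Step 2 — Component impedances:
  Z1: Z = R = 10 Ω
  Z2: Z = 1/(jωC) = -j/(ω·C) = 0 - j4.974e+06 Ω
  Z3: Z = R = 50 Ω
Step 3 — With open output, the series arm Z2 and the output shunt Z3 appear in series to ground: Z2 + Z3 = 50 - j4.974e+06 Ω.
Step 4 — Parallel with input shunt Z1: Z_in = Z1 || (Z2 + Z3) = 10 - j2.011e-05 Ω = 10∠-0.0° Ω.
Step 5 — Source phasor: V = 30.3∠-81.6° V = 4.426 - j29.97 V.
Step 6 — Current: I = V / Z = 0.4426 - j2.997 A = 3.03∠-81.6° A.
Step 7 — Complex power: S = V·I* = 91.81 - j0.0001846 VA.
Step 8 — Real power: P = Re(S) = 91.81 W.
Step 9 — Reactive power: Q = Im(S) = -0.0001846 VAR.
Step 10 — Apparent power: |S| = 91.81 VA.
Step 11 — Power factor: PF = P/|S| = 1 (leading).

(a) P = 91.81 W  (b) Q = -0.0001846 VAR  (c) S = 91.81 VA  (d) PF = 1 (leading)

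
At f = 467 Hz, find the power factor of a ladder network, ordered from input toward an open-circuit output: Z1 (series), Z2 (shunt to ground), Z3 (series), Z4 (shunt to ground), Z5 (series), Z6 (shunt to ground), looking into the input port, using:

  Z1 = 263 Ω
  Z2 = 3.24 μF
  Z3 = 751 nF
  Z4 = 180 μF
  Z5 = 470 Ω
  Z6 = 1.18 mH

Step 1 — Angular frequency: ω = 2π·f = 2π·467 = 2934 rad/s.
Step 2 — Component impedances:
  Z1: Z = R = 263 Ω
  Z2: Z = 1/(jωC) = -j/(ω·C) = 0 - j105.2 Ω
  Z3: Z = 1/(jωC) = -j/(ω·C) = 0 - j453.8 Ω
  Z4: Z = 1/(jωC) = -j/(ω·C) = 0 - j1.893 Ω
  Z5: Z = R = 470 Ω
  Z6: Z = jωL = j·2934·0.00118 = 0 + j3.462 Ω
Step 3 — Ladder network (open output): work backward from the far end, alternating series and parallel combinations. Z_in = 263 - j85.46 Ω = 276.5∠-18.0° Ω.
Step 4 — Power factor: PF = cos(φ) = Re(Z)/|Z| = 263.0003/276.5366 = 0.9511.
Step 5 — Type: Im(Z) = -85.46 ⇒ leading (phase φ = -18.0°).

PF = 0.9511 (leading, φ = -18.0°)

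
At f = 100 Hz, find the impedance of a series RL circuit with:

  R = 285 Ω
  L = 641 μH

Step 1 — Angular frequency: ω = 2π·f = 2π·100 = 628.3 rad/s.
Step 2 — Component impedances:
  R: Z = R = 285 Ω
  L: Z = jωL = j·628.3·0.000641 = 0 + j0.4028 Ω
Step 3 — Series combination: Z_total = R + L = 285 + j0.4028 Ω = 285∠0.1° Ω.

Z = 285 + j0.4028 Ω = 285∠0.1° Ω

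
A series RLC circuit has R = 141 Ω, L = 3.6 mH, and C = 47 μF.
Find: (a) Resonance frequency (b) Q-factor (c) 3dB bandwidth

Step 1 — Resonance condition Im(Z)=0 gives ω₀ = 1/√(LC).
Step 2 — ω₀ = 1/√(0.0036·4.7e-05) = 2431 rad/s.
Step 3 — f₀ = ω₀/(2π) = 386.9 Hz.
Step 4 — Series Q: Q = ω₀L/R = 2431·0.0036/141 = 0.06207.
Step 5 — 3dB bandwidth: Δω = ω₀/Q = 3.917e+04 rad/s; BW = Δω/(2π) = 6234 Hz.

(a) f₀ = 386.9 Hz  (b) Q = 0.06207  (c) BW = 6234 Hz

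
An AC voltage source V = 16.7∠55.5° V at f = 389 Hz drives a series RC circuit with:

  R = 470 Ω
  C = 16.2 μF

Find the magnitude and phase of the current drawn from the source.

Step 1 — Angular frequency: ω = 2π·f = 2π·389 = 2444 rad/s.
Step 2 — Component impedances:
  R: Z = R = 470 Ω
  C: Z = 1/(jωC) = -j/(ω·C) = 0 - j25.26 Ω
Step 3 — Series combination: Z_total = R + C = 470 - j25.26 Ω = 470.7∠-3.1° Ω.
Step 4 — Source phasor: V = 16.7∠55.5° V = 9.459 + j13.76 V.
Step 5 — Ohm's law: I = V / Z_total = (9.459 + j13.76) / (470 - j25.26) = 0.0185 + j0.03028 A.
Step 6 — Convert to polar: |I| = 0.03548 A, ∠I = 58.6°.

I = 0.03548∠58.6° A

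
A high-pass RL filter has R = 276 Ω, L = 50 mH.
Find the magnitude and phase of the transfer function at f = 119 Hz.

Step 1 — Angular frequency: ω = 2π·119 = 747.7 rad/s.
Step 2 — Transfer function: H(jω) = jωL/(R + jωL).
Step 3 — Numerator jωL = j·37.38; denominator R + jωL = 276 + j37.38.
Step 4 — H = 0.01802 + j0.133.
Step 5 — Magnitude: |H| = 0.1342 (-17.4 dB); phase: φ = 82.3°.

|H| = 0.1342 (-17.4 dB), φ = 82.3°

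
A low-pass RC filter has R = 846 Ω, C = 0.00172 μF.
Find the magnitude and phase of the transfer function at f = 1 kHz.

Step 1 — Angular frequency: ω = 2π·1000 = 6283 rad/s.
Step 2 — Transfer function: H(jω) = 1/(1 + jωRC).
Step 3 — Denominator: 1 + jωRC = 1 + j·6283·846·1.72e-09 = 1 + j0.009143.
Step 4 — H = 0.9999 - j0.009142.
Step 5 — Magnitude: |H| = 1 (-0.0 dB); phase: φ = -0.5°.

|H| = 1 (-0.0 dB), φ = -0.5°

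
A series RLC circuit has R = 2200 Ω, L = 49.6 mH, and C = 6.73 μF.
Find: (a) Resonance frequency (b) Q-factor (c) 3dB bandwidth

Step 1 — Resonance: ω₀ = 1/√(LC) = 1/√(0.0496·6.73e-06) = 1731 rad/s.
Step 2 — f₀ = ω₀/(2π) = 275.5 Hz.
Step 3 — Series Q: Q = ω₀L/R = 1731·0.0496/2200 = 0.03902.
Step 4 — Bandwidth: Δω = ω₀/Q = 4.435e+04 rad/s; BW = Δω/(2π) = 7059 Hz.

(a) f₀ = 275.5 Hz  (b) Q = 0.03902  (c) BW = 7059 Hz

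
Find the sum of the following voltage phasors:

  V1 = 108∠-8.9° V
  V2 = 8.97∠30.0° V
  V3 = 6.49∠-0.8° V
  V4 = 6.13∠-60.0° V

Step 1 — Convert each phasor to rectangular form:
  V1 = 108·(cos(-8.9°) + j·sin(-8.9°)) = 106.7 - j16.71 V
  V2 = 8.97·(cos(30.0°) + j·sin(30.0°)) = 7.768 + j4.485 V
  V3 = 6.49·(cos(-0.8°) + j·sin(-0.8°)) = 6.489 - j0.09061 V
  V4 = 6.13·(cos(-60.0°) + j·sin(-60.0°)) = 3.065 - j5.309 V
Step 2 — Sum components: V_total = 124 - j17.62 V.
Step 3 — Convert to polar: |V_total| = 125.3 V, ∠V_total = -8.1°.

V_total = 125.3∠-8.1° V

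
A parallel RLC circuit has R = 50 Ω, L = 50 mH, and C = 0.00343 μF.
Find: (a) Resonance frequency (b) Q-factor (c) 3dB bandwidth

Step 1 — Resonance: ω₀ = 1/√(LC) = 1/√(0.05·3.43e-09) = 7.636e+04 rad/s.
Step 2 — f₀ = ω₀/(2π) = 1.215e+04 Hz.
Step 3 — Parallel Q: Q = R/(ω₀L) = 50/(7.636e+04·0.05) = 0.0131.
Step 4 — Bandwidth: Δω = ω₀/Q = 5.831e+06 rad/s; BW = Δω/(2π) = 9.28e+05 Hz.

(a) f₀ = 1.215e+04 Hz  (b) Q = 0.0131  (c) BW = 9.28e+05 Hz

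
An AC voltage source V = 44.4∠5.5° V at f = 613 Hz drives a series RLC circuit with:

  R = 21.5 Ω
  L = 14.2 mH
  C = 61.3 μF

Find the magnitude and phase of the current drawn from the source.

Step 1 — Angular frequency: ω = 2π·f = 2π·613 = 3852 rad/s.
Step 2 — Component impedances:
  R: Z = R = 21.5 Ω
  L: Z = jωL = j·3852·0.0142 = 0 + j54.69 Ω
  C: Z = 1/(jωC) = -j/(ω·C) = 0 - j4.235 Ω
Step 3 — Series combination: Z_total = R + L + C = 21.5 + j50.46 Ω = 54.85∠66.9° Ω.
Step 4 — Source phasor: V = 44.4∠5.5° V = 44.2 + j4.256 V.
Step 5 — Ohm's law: I = V / Z_total = (44.2 + j4.256) / (21.5 + j50.46) = 0.3873 - j0.7109 A.
Step 6 — Convert to polar: |I| = 0.8095 A, ∠I = -61.4°.

I = 0.8095∠-61.4° A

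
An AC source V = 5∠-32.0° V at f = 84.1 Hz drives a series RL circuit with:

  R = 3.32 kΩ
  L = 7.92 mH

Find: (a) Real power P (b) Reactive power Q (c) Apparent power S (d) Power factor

Step 1 — Angular frequency: ω = 2π·f = 2π·84.1 = 528.4 rad/s.
Step 2 — Component impedances:
  R: Z = R = 3320 Ω
  L: Z = jωL = j·528.4·0.00792 = 0 + j4.185 Ω
Step 3 — Series combination: Z_total = R + L = 3320 + j4.185 Ω = 3320∠0.1° Ω.
Step 4 — Source phasor: V = 5∠-32.0° V = 4.24 - j2.65 V.
Step 5 — Current: I = V / Z = 0.001276 - j0.0007997 A = 0.001506∠-32.1° A.
Step 6 — Complex power: S = V·I* = 0.00753 + j9.492e-06 VA.
Step 7 — Real power: P = Re(S) = 0.00753 W.
Step 8 — Reactive power: Q = Im(S) = 9.492e-06 VAR.
Step 9 — Apparent power: |S| = 0.00753 VA.
Step 10 — Power factor: PF = P/|S| = 1 (lagging).

(a) P = 0.00753 W  (b) Q = 9.492e-06 VAR  (c) S = 0.00753 VA  (d) PF = 1 (lagging)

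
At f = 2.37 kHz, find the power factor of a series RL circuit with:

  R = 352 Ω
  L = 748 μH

Step 1 — Angular frequency: ω = 2π·f = 2π·2370 = 1.489e+04 rad/s.
Step 2 — Component impedances:
  R: Z = R = 352 Ω
  L: Z = jωL = j·1.489e+04·0.000748 = 0 + j11.14 Ω
Step 3 — Series combination: Z_total = R + L = 352 + j11.14 Ω = 352.2∠1.8° Ω.
Step 4 — Power factor: PF = cos(φ) = Re(Z)/|Z| = 352/352.18 = 0.9995.
Step 5 — Type: Im(Z) = 11.14 ⇒ lagging (phase φ = 1.8°).

PF = 0.9995 (lagging, φ = 1.8°)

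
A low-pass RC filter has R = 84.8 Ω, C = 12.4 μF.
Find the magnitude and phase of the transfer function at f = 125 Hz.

Step 1 — Angular frequency: ω = 2π·125 = 785.4 rad/s.
Step 2 — Transfer function: H(jω) = 1/(1 + jωRC).
Step 3 — Denominator: 1 + jωRC = 1 + j·785.4·84.8·1.24e-05 = 1 + j0.8259.
Step 4 — H = 0.5945 - j0.491.
Step 5 — Magnitude: |H| = 0.771 (-2.3 dB); phase: φ = -39.6°.

|H| = 0.771 (-2.3 dB), φ = -39.6°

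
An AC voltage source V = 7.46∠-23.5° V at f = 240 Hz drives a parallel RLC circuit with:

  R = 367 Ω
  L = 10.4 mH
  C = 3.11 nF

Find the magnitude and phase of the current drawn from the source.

Step 1 — Angular frequency: ω = 2π·f = 2π·240 = 1508 rad/s.
Step 2 — Component impedances:
  R: Z = R = 367 Ω
  L: Z = jωL = j·1508·0.0104 = 0 + j15.68 Ω
  C: Z = 1/(jωC) = -j/(ω·C) = 0 - j2.132e+05 Ω
Step 3 — Parallel combination: 1/Z_total = 1/R + 1/L + 1/C; Z_total = 0.669 + j15.66 Ω = 15.67∠87.6° Ω.
Step 4 — Source phasor: V = 7.46∠-23.5° V = 6.841 - j2.975 V.
Step 5 — Ohm's law: I = V / Z_total = (6.841 - j2.975) / (0.669 + j15.66) = -0.171 - j0.4443 A.
Step 6 — Convert to polar: |I| = 0.4761 A, ∠I = -111.1°.

I = 0.4761∠-111.1° A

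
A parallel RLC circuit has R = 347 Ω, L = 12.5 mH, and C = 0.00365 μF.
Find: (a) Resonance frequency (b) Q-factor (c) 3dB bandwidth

Step 1 — Resonance: ω₀ = 1/√(LC) = 1/√(0.0125·3.65e-09) = 1.48e+05 rad/s.
Step 2 — f₀ = ω₀/(2π) = 2.356e+04 Hz.
Step 3 — Parallel Q: Q = R/(ω₀L) = 347/(1.48e+05·0.0125) = 0.1875.
Step 4 — Bandwidth: Δω = ω₀/Q = 7.895e+05 rad/s; BW = Δω/(2π) = 1.257e+05 Hz.

(a) f₀ = 2.356e+04 Hz  (b) Q = 0.1875  (c) BW = 1.257e+05 Hz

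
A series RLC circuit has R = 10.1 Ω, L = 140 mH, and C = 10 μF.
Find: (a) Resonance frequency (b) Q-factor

Step 1 — Resonance condition Im(Z)=0 gives ω₀ = 1/√(LC).
Step 2 — ω₀ = 1/√(0.14·1e-05) = 845.2 rad/s.
Step 3 — f₀ = ω₀/(2π) = 134.5 Hz.
Step 4 — Series Q: Q = ω₀L/R = 845.2·0.14/10.1 = 11.72.

(a) f₀ = 134.5 Hz  (b) Q = 11.72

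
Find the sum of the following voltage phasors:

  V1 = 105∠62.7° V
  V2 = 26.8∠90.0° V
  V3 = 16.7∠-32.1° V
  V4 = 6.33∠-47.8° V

Step 1 — Convert each phasor to rectangular form:
  V1 = 105·(cos(62.7°) + j·sin(62.7°)) = 48.16 + j93.3 V
  V2 = 26.8·(cos(90.0°) + j·sin(90.0°)) = 0 + j26.8 V
  V3 = 16.7·(cos(-32.1°) + j·sin(-32.1°)) = 14.15 - j8.874 V
  V4 = 6.33·(cos(-47.8°) + j·sin(-47.8°)) = 4.252 - j4.689 V
Step 2 — Sum components: V_total = 66.56 + j106.5 V.
Step 3 — Convert to polar: |V_total| = 125.6 V, ∠V_total = 58.0°.

V_total = 125.6∠58.0° V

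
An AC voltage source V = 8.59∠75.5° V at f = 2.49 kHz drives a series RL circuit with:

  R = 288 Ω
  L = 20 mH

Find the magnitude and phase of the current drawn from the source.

Step 1 — Angular frequency: ω = 2π·f = 2π·2490 = 1.565e+04 rad/s.
Step 2 — Component impedances:
  R: Z = R = 288 Ω
  L: Z = jωL = j·1.565e+04·0.02 = 0 + j312.9 Ω
Step 3 — Series combination: Z_total = R + L = 288 + j312.9 Ω = 425.3∠47.4° Ω.
Step 4 — Source phasor: V = 8.59∠75.5° V = 2.151 + j8.316 V.
Step 5 — Ohm's law: I = V / Z_total = (2.151 + j8.316) / (288 + j312.9) = 0.01781 + j0.009522 A.
Step 6 — Convert to polar: |I| = 0.0202 A, ∠I = 28.1°.

I = 0.0202∠28.1° A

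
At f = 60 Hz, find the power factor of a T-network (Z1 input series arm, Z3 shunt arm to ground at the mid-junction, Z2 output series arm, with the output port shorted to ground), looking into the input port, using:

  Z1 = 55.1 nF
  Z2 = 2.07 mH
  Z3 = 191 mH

Step 1 — Angular frequency: ω = 2π·f = 2π·60 = 377 rad/s.
Step 2 — Component impedances:
  Z1: Z = 1/(jωC) = -j/(ω·C) = 0 - j4.814e+04 Ω
  Z2: Z = jωL = j·377·0.00207 = 0 + j0.7804 Ω
  Z3: Z = jωL = j·377·0.191 = 0 + j72.01 Ω
Step 3 — With the output port shorted to ground, the output series arm Z2 runs from the junction to ground; the shunt arm Z3 also runs from the junction to ground. They appear in parallel: Z3 || Z2 = 0 + j0.772 Ω.
Step 4 — Series with input arm Z1: Z_in = Z1 + (Z3 || Z2) = 0 - j4.814e+04 Ω = 4.814e+04∠-90.0° Ω.
Step 5 — Power factor: PF = cos(φ) = Re(Z)/|Z| = 0/4.814e+04 = 0.
Step 6 — Type: Im(Z) = -4.814e+04 ⇒ leading (phase φ = -90.0°).

PF = 0 (leading, φ = -90.0°)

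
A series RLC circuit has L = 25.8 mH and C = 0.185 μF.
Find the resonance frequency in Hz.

Step 1 — Resonance condition Im(Z)=0 gives ω₀ = 1/√(LC).
Step 2 — ω₀ = 1/√(0.0258·1.85e-07) = 1.447e+04 rad/s.
Step 3 — f₀ = ω₀/(2π) = 2304 Hz.

f₀ = 2304 Hz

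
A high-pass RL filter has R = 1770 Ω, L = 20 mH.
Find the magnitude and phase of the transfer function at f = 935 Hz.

Step 1 — Angular frequency: ω = 2π·935 = 5875 rad/s.
Step 2 — Transfer function: H(jω) = jωL/(R + jωL).
Step 3 — Numerator jωL = j·117.5; denominator R + jωL = 1770 + j117.5.
Step 4 — H = 0.004387 + j0.06609.
Step 5 — Magnitude: |H| = 0.06624 (-23.6 dB); phase: φ = 86.2°.

|H| = 0.06624 (-23.6 dB), φ = 86.2°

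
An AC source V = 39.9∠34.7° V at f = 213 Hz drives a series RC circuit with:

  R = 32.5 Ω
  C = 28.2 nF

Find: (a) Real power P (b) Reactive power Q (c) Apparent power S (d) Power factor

Step 1 — Angular frequency: ω = 2π·f = 2π·213 = 1338 rad/s.
Step 2 — Component impedances:
  R: Z = R = 32.5 Ω
  C: Z = 1/(jωC) = -j/(ω·C) = 0 - j2.65e+04 Ω
Step 3 — Series combination: Z_total = R + C = 32.5 - j2.65e+04 Ω = 2.65e+04∠-89.9° Ω.
Step 4 — Source phasor: V = 39.9∠34.7° V = 32.8 + j22.71 V.
Step 5 — Current: I = V / Z = -0.0008557 + j0.001239 A = 0.001506∠124.6° A.
Step 6 — Complex power: S = V·I* = 7.37e-05 - j0.06008 VA.
Step 7 — Real power: P = Re(S) = 7.37e-05 W.
Step 8 — Reactive power: Q = Im(S) = -0.06008 VAR.
Step 9 — Apparent power: |S| = 0.06008 VA.
Step 10 — Power factor: PF = P/|S| = 0.001227 (leading).

(a) P = 7.37e-05 W  (b) Q = -0.06008 VAR  (c) S = 0.06008 VA  (d) PF = 0.001227 (leading)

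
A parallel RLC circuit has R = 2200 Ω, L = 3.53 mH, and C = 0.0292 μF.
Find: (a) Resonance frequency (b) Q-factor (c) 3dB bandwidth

Step 1 — Resonance: ω₀ = 1/√(LC) = 1/√(0.00353·2.92e-08) = 9.85e+04 rad/s.
Step 2 — f₀ = ω₀/(2π) = 1.568e+04 Hz.
Step 3 — Parallel Q: Q = R/(ω₀L) = 2200/(9.85e+04·0.00353) = 6.327.
Step 4 — Bandwidth: Δω = ω₀/Q = 1.557e+04 rad/s; BW = Δω/(2π) = 2478 Hz.

(a) f₀ = 1.568e+04 Hz  (b) Q = 6.327  (c) BW = 2478 Hz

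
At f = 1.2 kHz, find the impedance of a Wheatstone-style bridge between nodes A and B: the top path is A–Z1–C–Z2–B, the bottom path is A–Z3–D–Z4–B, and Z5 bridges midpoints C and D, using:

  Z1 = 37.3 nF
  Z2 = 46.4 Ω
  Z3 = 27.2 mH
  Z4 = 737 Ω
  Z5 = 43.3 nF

Step 1 — Angular frequency: ω = 2π·f = 2π·1200 = 7540 rad/s.
Step 2 — Component impedances:
  Z1: Z = 1/(jωC) = -j/(ω·C) = 0 - j3556 Ω
  Z2: Z = R = 46.4 Ω
  Z3: Z = jωL = j·7540·0.0272 = 0 + j205.1 Ω
  Z4: Z = R = 737 Ω
  Z5: Z = 1/(jωC) = -j/(ω·C) = 0 - j3063 Ω
Step 3 — Bridge requires nodal analysis (the Z5 bridge couples midpoints C and D, so the two paths cannot be reduced to a simple series/parallel combination). Setting node B to ground and injecting 1 A at node A, the 3-node admittance system at A, C, D solves to V_A = Z_AB = 678.1 - j92.97 Ω = 684.4∠-7.8° Ω.

Z = 678.1 - j92.97 Ω = 684.4∠-7.8° Ω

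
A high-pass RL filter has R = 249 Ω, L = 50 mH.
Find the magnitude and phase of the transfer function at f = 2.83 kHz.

Step 1 — Angular frequency: ω = 2π·2830 = 1.778e+04 rad/s.
Step 2 — Transfer function: H(jω) = jωL/(R + jωL).
Step 3 — Numerator jωL = j·889.1; denominator R + jωL = 249 + j889.1.
Step 4 — H = 0.9273 + j0.2597.
Step 5 — Magnitude: |H| = 0.9629 (-0.3 dB); phase: φ = 15.6°.

|H| = 0.9629 (-0.3 dB), φ = 15.6°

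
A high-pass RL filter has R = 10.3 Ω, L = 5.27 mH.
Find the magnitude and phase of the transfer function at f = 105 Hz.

Step 1 — Angular frequency: ω = 2π·105 = 659.7 rad/s.
Step 2 — Transfer function: H(jω) = jωL/(R + jωL).
Step 3 — Numerator jωL = j·3.477; denominator R + jωL = 10.3 + j3.477.
Step 4 — H = 0.1023 + j0.303.
Step 5 — Magnitude: |H| = 0.3198 (-9.9 dB); phase: φ = 71.3°.

|H| = 0.3198 (-9.9 dB), φ = 71.3°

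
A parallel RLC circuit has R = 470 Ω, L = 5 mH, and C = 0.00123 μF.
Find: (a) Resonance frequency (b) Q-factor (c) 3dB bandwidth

Step 1 — Resonance: ω₀ = 1/√(LC) = 1/√(0.005·1.23e-09) = 4.032e+05 rad/s.
Step 2 — f₀ = ω₀/(2π) = 6.418e+04 Hz.
Step 3 — Parallel Q: Q = R/(ω₀L) = 470/(4.032e+05·0.005) = 0.2331.
Step 4 — Bandwidth: Δω = ω₀/Q = 1.73e+06 rad/s; BW = Δω/(2π) = 2.753e+05 Hz.

(a) f₀ = 6.418e+04 Hz  (b) Q = 0.2331  (c) BW = 2.753e+05 Hz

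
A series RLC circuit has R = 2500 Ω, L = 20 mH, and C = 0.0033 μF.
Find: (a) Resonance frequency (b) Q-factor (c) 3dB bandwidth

Step 1 — Resonance: ω₀ = 1/√(LC) = 1/√(0.02·3.3e-09) = 1.231e+05 rad/s.
Step 2 — f₀ = ω₀/(2π) = 1.959e+04 Hz.
Step 3 — Series Q: Q = ω₀L/R = 1.231e+05·0.02/2500 = 0.9847.
Step 4 — Bandwidth: Δω = ω₀/Q = 1.25e+05 rad/s; BW = Δω/(2π) = 1.989e+04 Hz.

(a) f₀ = 1.959e+04 Hz  (b) Q = 0.9847  (c) BW = 1.989e+04 Hz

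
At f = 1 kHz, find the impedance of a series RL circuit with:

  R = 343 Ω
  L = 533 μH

Step 1 — Angular frequency: ω = 2π·f = 2π·1000 = 6283 rad/s.
Step 2 — Component impedances:
  R: Z = R = 343 Ω
  L: Z = jωL = j·6283·0.000533 = 0 + j3.349 Ω
Step 3 — Series combination: Z_total = R + L = 343 + j3.349 Ω = 343∠0.6° Ω.

Z = 343 + j3.349 Ω = 343∠0.6° Ω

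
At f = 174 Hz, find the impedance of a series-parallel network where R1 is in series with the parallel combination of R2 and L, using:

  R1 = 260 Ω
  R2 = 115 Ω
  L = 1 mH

Step 1 — Angular frequency: ω = 2π·f = 2π·174 = 1093 rad/s.
Step 2 — Component impedances:
  R1: Z = R = 260 Ω
  R2: Z = R = 115 Ω
  L: Z = jωL = j·1093·0.001 = 0 + j1.093 Ω
Step 3 — Parallel branch: R2 || L = 1/(1/R2 + 1/L) = 0.01039 + j1.093 Ω.
Step 4 — Series with R1: Z_total = R1 + (R2 || L) = 260 + j1.093 Ω = 260∠0.2° Ω.

Z = 260 + j1.093 Ω = 260∠0.2° Ω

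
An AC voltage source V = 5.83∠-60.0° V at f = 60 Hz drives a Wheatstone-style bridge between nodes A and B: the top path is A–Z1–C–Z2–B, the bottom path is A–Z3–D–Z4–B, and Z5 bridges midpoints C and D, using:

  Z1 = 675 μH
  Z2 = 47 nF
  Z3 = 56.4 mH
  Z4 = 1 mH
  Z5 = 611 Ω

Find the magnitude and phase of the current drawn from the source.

Step 1 — Angular frequency: ω = 2π·f = 2π·60 = 377 rad/s.
Step 2 — Component impedances:
  Z1: Z = jωL = j·377·0.000675 = 0 + j0.2545 Ω
  Z2: Z = 1/(jωC) = -j/(ω·C) = 0 - j5.644e+04 Ω
  Z3: Z = jωL = j·377·0.0564 = 0 + j21.26 Ω
  Z4: Z = jωL = j·377·0.001 = 0 + j0.377 Ω
  Z5: Z = R = 611 Ω
Step 3 — Bridge requires nodal analysis (the Z5 bridge couples midpoints C and D, so the two paths cannot be reduced to a simple series/parallel combination). Setting node B to ground and injecting 1 A at node A, the 3-node admittance system at A, C, D solves to V_A = Z_AB = 0.7396 + j21.62 Ω = 21.63∠88.0° Ω.
Step 4 — Source phasor: V = 5.83∠-60.0° V = 2.915 - j5.049 V.
Step 5 — Ohm's law: I = V / Z_total = (2.915 - j5.049) / (0.7396 + j21.62) = -0.2286 - j0.1426 A.
Step 6 — Convert to polar: |I| = 0.2695 A, ∠I = -148.0°.

I = 0.2695∠-148.0° A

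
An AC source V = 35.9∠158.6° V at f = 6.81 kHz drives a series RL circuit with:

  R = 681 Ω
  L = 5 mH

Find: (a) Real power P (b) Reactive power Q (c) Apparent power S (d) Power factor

Step 1 — Angular frequency: ω = 2π·f = 2π·6810 = 4.279e+04 rad/s.
Step 2 — Component impedances:
  R: Z = R = 681 Ω
  L: Z = jωL = j·4.279e+04·0.005 = 0 + j213.9 Ω
Step 3 — Series combination: Z_total = R + L = 681 + j213.9 Ω = 713.8∠17.4° Ω.
Step 4 — Source phasor: V = 35.9∠158.6° V = -33.42 + j13.1 V.
Step 5 — Current: I = V / Z = -0.03917 + j0.03154 A = 0.05029∠141.2° A.
Step 6 — Complex power: S = V·I* = 1.723 + j0.5411 VA.
Step 7 — Real power: P = Re(S) = 1.723 W.
Step 8 — Reactive power: Q = Im(S) = 0.5411 VAR.
Step 9 — Apparent power: |S| = 1.806 VA.
Step 10 — Power factor: PF = P/|S| = 0.954 (lagging).

(a) P = 1.723 W  (b) Q = 0.5411 VAR  (c) S = 1.806 VA  (d) PF = 0.954 (lagging)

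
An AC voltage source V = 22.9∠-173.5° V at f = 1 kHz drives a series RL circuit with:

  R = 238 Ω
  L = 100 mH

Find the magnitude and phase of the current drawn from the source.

Step 1 — Angular frequency: ω = 2π·f = 2π·1000 = 6283 rad/s.
Step 2 — Component impedances:
  R: Z = R = 238 Ω
  L: Z = jωL = j·6283·0.1 = 0 + j628.3 Ω
Step 3 — Series combination: Z_total = R + L = 238 + j628.3 Ω = 671.9∠69.3° Ω.
Step 4 — Source phasor: V = 22.9∠-173.5° V = -22.75 - j2.592 V.
Step 5 — Ohm's law: I = V / Z_total = (-22.75 - j2.592) / (238 + j628.3) = -0.0156 + j0.0303 A.
Step 6 — Convert to polar: |I| = 0.03408 A, ∠I = 117.2°.

I = 0.03408∠117.2° A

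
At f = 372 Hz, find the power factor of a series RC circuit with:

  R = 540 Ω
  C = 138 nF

Step 1 — Angular frequency: ω = 2π·f = 2π·372 = 2337 rad/s.
Step 2 — Component impedances:
  R: Z = R = 540 Ω
  C: Z = 1/(jωC) = -j/(ω·C) = 0 - j3100 Ω
Step 3 — Series combination: Z_total = R + C = 540 - j3100 Ω = 3147∠-80.1° Ω.
Step 4 — Power factor: PF = cos(φ) = Re(Z)/|Z| = 540/3147 = 0.1716.
Step 5 — Type: Im(Z) = -3100 ⇒ leading (phase φ = -80.1°).

PF = 0.1716 (leading, φ = -80.1°)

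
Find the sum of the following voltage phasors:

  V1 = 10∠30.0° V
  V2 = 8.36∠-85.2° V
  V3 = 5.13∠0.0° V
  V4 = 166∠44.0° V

Step 1 — Convert each phasor to rectangular form:
  V1 = 10·(cos(30.0°) + j·sin(30.0°)) = 8.66 + j5 V
  V2 = 8.36·(cos(-85.2°) + j·sin(-85.2°)) = 0.6995 - j8.331 V
  V3 = 5.13·(cos(0.0°) + j·sin(0.0°)) = 5.13 V
  V4 = 166·(cos(44.0°) + j·sin(44.0°)) = 119.4 + j115.3 V
Step 2 — Sum components: V_total = 133.9 + j112 V.
Step 3 — Convert to polar: |V_total| = 174.6 V, ∠V_total = 39.9°.

V_total = 174.6∠39.9° V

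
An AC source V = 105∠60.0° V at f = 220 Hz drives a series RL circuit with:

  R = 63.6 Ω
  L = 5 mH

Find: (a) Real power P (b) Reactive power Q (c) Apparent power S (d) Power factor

Step 1 — Angular frequency: ω = 2π·f = 2π·220 = 1382 rad/s.
Step 2 — Component impedances:
  R: Z = R = 63.6 Ω
  L: Z = jωL = j·1382·0.005 = 0 + j6.912 Ω
Step 3 — Series combination: Z_total = R + L = 63.6 + j6.912 Ω = 63.97∠6.2° Ω.
Step 4 — Source phasor: V = 105∠60.0° V = 52.5 + j90.93 V.
Step 5 — Current: I = V / Z = 0.9694 + j1.324 A = 1.641∠53.8° A.
Step 6 — Complex power: S = V·I* = 171.3 + j18.62 VA.
Step 7 — Real power: P = Re(S) = 171.3 W.
Step 8 — Reactive power: Q = Im(S) = 18.62 VAR.
Step 9 — Apparent power: |S| = 172.3 VA.
Step 10 — Power factor: PF = P/|S| = 0.9941 (lagging).

(a) P = 171.3 W  (b) Q = 18.62 VAR  (c) S = 172.3 VA  (d) PF = 0.9941 (lagging)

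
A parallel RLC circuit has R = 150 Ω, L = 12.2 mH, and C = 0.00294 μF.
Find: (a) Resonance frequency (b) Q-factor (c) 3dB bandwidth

Step 1 — Resonance: ω₀ = 1/√(LC) = 1/√(0.0122·2.94e-09) = 1.67e+05 rad/s.
Step 2 — f₀ = ω₀/(2π) = 2.657e+04 Hz.
Step 3 — Parallel Q: Q = R/(ω₀L) = 150/(1.67e+05·0.0122) = 0.07364.
Step 4 — Bandwidth: Δω = ω₀/Q = 2.268e+06 rad/s; BW = Δω/(2π) = 3.609e+05 Hz.

(a) f₀ = 2.657e+04 Hz  (b) Q = 0.07364  (c) BW = 3.609e+05 Hz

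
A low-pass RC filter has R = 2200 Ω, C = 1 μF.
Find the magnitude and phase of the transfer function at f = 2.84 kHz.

Step 1 — Angular frequency: ω = 2π·2840 = 1.784e+04 rad/s.
Step 2 — Transfer function: H(jω) = 1/(1 + jωRC).
Step 3 — Denominator: 1 + jωRC = 1 + j·1.784e+04·2200·1e-06 = 1 + j39.26.
Step 4 — H = 0.0006485 - j0.02546.
Step 5 — Magnitude: |H| = 0.02546 (-31.9 dB); phase: φ = -88.5°.

|H| = 0.02546 (-31.9 dB), φ = -88.5°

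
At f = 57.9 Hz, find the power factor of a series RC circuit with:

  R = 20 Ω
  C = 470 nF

Step 1 — Angular frequency: ω = 2π·f = 2π·57.9 = 363.8 rad/s.
Step 2 — Component impedances:
  R: Z = R = 20 Ω
  C: Z = 1/(jωC) = -j/(ω·C) = 0 - j5848 Ω
Step 3 — Series combination: Z_total = R + C = 20 - j5848 Ω = 5849∠-89.8° Ω.
Step 4 — Power factor: PF = cos(φ) = Re(Z)/|Z| = 20/5848.5 = 0.00342.
Step 5 — Type: Im(Z) = -5848 ⇒ leading (phase φ = -89.8°).

PF = 0.00342 (leading, φ = -89.8°)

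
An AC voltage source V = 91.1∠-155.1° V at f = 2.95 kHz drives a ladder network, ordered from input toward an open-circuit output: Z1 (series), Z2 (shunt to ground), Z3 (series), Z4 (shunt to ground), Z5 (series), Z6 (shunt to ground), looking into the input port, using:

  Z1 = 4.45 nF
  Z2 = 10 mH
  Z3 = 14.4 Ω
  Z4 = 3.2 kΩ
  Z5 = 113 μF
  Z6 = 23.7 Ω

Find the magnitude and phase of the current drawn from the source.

Step 1 — Angular frequency: ω = 2π·f = 2π·2950 = 1.854e+04 rad/s.
Step 2 — Component impedances:
  Z1: Z = 1/(jωC) = -j/(ω·C) = 0 - j1.212e+04 Ω
  Z2: Z = jωL = j·1.854e+04·0.01 = 0 + j185.4 Ω
  Z3: Z = R = 14.4 Ω
  Z4: Z = R = 3200 Ω
  Z5: Z = 1/(jωC) = -j/(ω·C) = 0 - j0.4774 Ω
  Z6: Z = R = 23.7 Ω
Step 3 — Ladder network (open output): work backward from the far end, alternating series and parallel combinations. Z_in = 36.58 - j1.212e+04 Ω = 1.212e+04∠-89.8° Ω.
Step 4 — Source phasor: V = 91.1∠-155.1° V = -82.63 - j38.36 V.
Step 5 — Ohm's law: I = V / Z_total = (-82.63 - j38.36) / (36.58 - j1.212e+04) = 0.003145 - j0.006829 A.
Step 6 — Convert to polar: |I| = 0.007518 A, ∠I = -65.3°.

I = 0.007518∠-65.3° A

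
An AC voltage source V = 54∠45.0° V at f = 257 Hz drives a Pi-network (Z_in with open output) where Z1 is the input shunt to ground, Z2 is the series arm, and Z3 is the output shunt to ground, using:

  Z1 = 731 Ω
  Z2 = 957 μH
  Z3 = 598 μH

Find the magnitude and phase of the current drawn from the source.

Step 1 — Angular frequency: ω = 2π·f = 2π·257 = 1615 rad/s.
Step 2 — Component impedances:
  Z1: Z = R = 731 Ω
  Z2: Z = jωL = j·1615·0.000957 = 0 + j1.545 Ω
  Z3: Z = jωL = j·1615·0.000598 = 0 + j0.9656 Ω
Step 3 — With open output, the series arm Z2 and the output shunt Z3 appear in series to ground: Z2 + Z3 = 0 + j2.511 Ω.
Step 4 — Parallel with input shunt Z1: Z_in = Z1 || (Z2 + Z3) = 0.008625 + j2.511 Ω = 2.511∠89.8° Ω.
Step 5 — Source phasor: V = 54∠45.0° V = 38.18 + j38.18 V.
Step 6 — Ohm's law: I = V / Z_total = (38.18 + j38.18) / (0.008625 + j2.511) = 15.26 - j15.15 A.
Step 7 — Convert to polar: |I| = 21.51 A, ∠I = -44.8°.

I = 21.51∠-44.8° A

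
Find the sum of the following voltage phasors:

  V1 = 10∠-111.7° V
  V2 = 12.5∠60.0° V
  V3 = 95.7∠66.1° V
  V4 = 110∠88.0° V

Step 1 — Convert each phasor to rectangular form:
  V1 = 10·(cos(-111.7°) + j·sin(-111.7°)) = -3.697 - j9.291 V
  V2 = 12.5·(cos(60.0°) + j·sin(60.0°)) = 6.25 + j10.83 V
  V3 = 95.7·(cos(66.1°) + j·sin(66.1°)) = 38.77 + j87.49 V
  V4 = 110·(cos(88.0°) + j·sin(88.0°)) = 3.839 + j109.9 V
Step 2 — Sum components: V_total = 45.16 + j199 V.
Step 3 — Convert to polar: |V_total| = 204 V, ∠V_total = 77.2°.

V_total = 204∠77.2° V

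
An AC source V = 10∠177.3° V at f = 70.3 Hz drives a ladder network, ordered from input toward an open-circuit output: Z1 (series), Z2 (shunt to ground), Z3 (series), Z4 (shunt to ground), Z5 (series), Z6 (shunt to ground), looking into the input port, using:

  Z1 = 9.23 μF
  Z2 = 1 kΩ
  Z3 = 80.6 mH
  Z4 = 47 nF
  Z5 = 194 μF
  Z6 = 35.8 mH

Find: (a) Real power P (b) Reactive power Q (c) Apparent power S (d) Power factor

Step 1 — Angular frequency: ω = 2π·f = 2π·70.3 = 441.7 rad/s.
Step 2 — Component impedances:
  Z1: Z = 1/(jωC) = -j/(ω·C) = 0 - j245.3 Ω
  Z2: Z = R = 1000 Ω
  Z3: Z = jωL = j·441.7·0.0806 = 0 + j35.6 Ω
  Z4: Z = 1/(jωC) = -j/(ω·C) = 0 - j4.817e+04 Ω
  Z5: Z = 1/(jωC) = -j/(ω·C) = 0 - j11.67 Ω
  Z6: Z = jωL = j·441.7·0.0358 = 0 + j15.81 Ω
Step 3 — Ladder network (open output): work backward from the far end, alternating series and parallel combinations. Z_in = 1.577 - j205.6 Ω = 205.6∠-89.6° Ω.
Step 4 — Source phasor: V = 10∠177.3° V = -9.989 + j0.4711 V.
Step 5 — Current: I = V / Z = -0.002664 - j0.04856 A = 0.04864∠-93.1° A.
Step 6 — Complex power: S = V·I* = 0.003731 - j0.4864 VA.
Step 7 — Real power: P = Re(S) = 0.003731 W.
Step 8 — Reactive power: Q = Im(S) = -0.4864 VAR.
Step 9 — Apparent power: |S| = 0.4864 VA.
Step 10 — Power factor: PF = P/|S| = 0.007671 (leading).

(a) P = 0.003731 W  (b) Q = -0.4864 VAR  (c) S = 0.4864 VA  (d) PF = 0.007671 (leading)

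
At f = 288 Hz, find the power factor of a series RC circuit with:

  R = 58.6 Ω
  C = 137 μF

Step 1 — Angular frequency: ω = 2π·f = 2π·288 = 1810 rad/s.
Step 2 — Component impedances:
  R: Z = R = 58.6 Ω
  C: Z = 1/(jωC) = -j/(ω·C) = 0 - j4.034 Ω
Step 3 — Series combination: Z_total = R + C = 58.6 - j4.034 Ω = 58.74∠-3.9° Ω.
Step 4 — Power factor: PF = cos(φ) = Re(Z)/|Z| = 58.6/58.74 = 0.9976.
Step 5 — Type: Im(Z) = -4.034 ⇒ leading (phase φ = -3.9°).

PF = 0.9976 (leading, φ = -3.9°)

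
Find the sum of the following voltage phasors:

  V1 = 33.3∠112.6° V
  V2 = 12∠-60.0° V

Step 1 — Convert each phasor to rectangular form:
  V1 = 33.3·(cos(112.6°) + j·sin(112.6°)) = -12.8 + j30.74 V
  V2 = 12·(cos(-60.0°) + j·sin(-60.0°)) = 6 - j10.39 V
Step 2 — Sum components: V_total = -6.797 + j20.35 V.
Step 3 — Convert to polar: |V_total| = 21.46 V, ∠V_total = 108.5°.

V_total = 21.46∠108.5° V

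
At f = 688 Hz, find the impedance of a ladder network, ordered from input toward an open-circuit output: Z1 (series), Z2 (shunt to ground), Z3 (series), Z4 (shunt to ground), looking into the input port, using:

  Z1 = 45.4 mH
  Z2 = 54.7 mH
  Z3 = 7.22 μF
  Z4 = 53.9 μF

Step 1 — Angular frequency: ω = 2π·f = 2π·688 = 4323 rad/s.
Step 2 — Component impedances:
  Z1: Z = jωL = j·4323·0.0454 = 0 + j196.3 Ω
  Z2: Z = jωL = j·4323·0.0547 = 0 + j236.5 Ω
  Z3: Z = 1/(jωC) = -j/(ω·C) = 0 - j32.04 Ω
  Z4: Z = 1/(jωC) = -j/(ω·C) = 0 - j4.292 Ω
Step 3 — Ladder network (open output): work backward from the far end, alternating series and parallel combinations. Z_in = 0 + j153.3 Ω = 153.3∠90.0° Ω.

Z = 0 + j153.3 Ω = 153.3∠90.0° Ω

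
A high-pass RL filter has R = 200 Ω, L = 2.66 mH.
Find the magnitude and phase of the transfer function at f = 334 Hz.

Step 1 — Angular frequency: ω = 2π·334 = 2099 rad/s.
Step 2 — Transfer function: H(jω) = jωL/(R + jωL).
Step 3 — Numerator jωL = j·5.582; denominator R + jωL = 200 + j5.582.
Step 4 — H = 0.0007784 + j0.02789.
Step 5 — Magnitude: |H| = 0.0279 (-31.1 dB); phase: φ = 88.4°.

|H| = 0.0279 (-31.1 dB), φ = 88.4°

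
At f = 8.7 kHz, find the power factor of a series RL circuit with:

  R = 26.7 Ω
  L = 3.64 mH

Step 1 — Angular frequency: ω = 2π·f = 2π·8700 = 5.466e+04 rad/s.
Step 2 — Component impedances:
  R: Z = R = 26.7 Ω
  L: Z = jωL = j·5.466e+04·0.00364 = 0 + j199 Ω
Step 3 — Series combination: Z_total = R + L = 26.7 + j199 Ω = 200.8∠82.4° Ω.
Step 4 — Power factor: PF = cos(φ) = Re(Z)/|Z| = 26.7/200.8 = 0.133.
Step 5 — Type: Im(Z) = 199 ⇒ lagging (phase φ = 82.4°).

PF = 0.133 (lagging, φ = 82.4°)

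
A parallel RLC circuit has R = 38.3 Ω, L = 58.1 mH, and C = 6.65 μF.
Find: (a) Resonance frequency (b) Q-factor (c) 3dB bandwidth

Step 1 — Resonance: ω₀ = 1/√(LC) = 1/√(0.0581·6.65e-06) = 1609 rad/s.
Step 2 — f₀ = ω₀/(2π) = 256 Hz.
Step 3 — Parallel Q: Q = R/(ω₀L) = 38.3/(1609·0.0581) = 0.4098.
Step 4 — Bandwidth: Δω = ω₀/Q = 3926 rad/s; BW = Δω/(2π) = 624.9 Hz.

(a) f₀ = 256 Hz  (b) Q = 0.4098  (c) BW = 624.9 Hz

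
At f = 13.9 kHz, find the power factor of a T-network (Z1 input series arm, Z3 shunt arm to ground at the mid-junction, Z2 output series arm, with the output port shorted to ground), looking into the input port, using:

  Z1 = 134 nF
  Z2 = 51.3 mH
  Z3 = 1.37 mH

Step 1 — Angular frequency: ω = 2π·f = 2π·1.39e+04 = 8.734e+04 rad/s.
Step 2 — Component impedances:
  Z1: Z = 1/(jωC) = -j/(ω·C) = 0 - j85.45 Ω
  Z2: Z = jωL = j·8.734e+04·0.0513 = 0 + j4480 Ω
  Z3: Z = jωL = j·8.734e+04·0.00137 = 0 + j119.7 Ω
Step 3 — With the output port shorted to ground, the output series arm Z2 runs from the junction to ground; the shunt arm Z3 also runs from the junction to ground. They appear in parallel: Z3 || Z2 = 0 + j116.5 Ω.
Step 4 — Series with input arm Z1: Z_in = Z1 + (Z3 || Z2) = 0 + j31.09 Ω = 31.09∠90.0° Ω.
Step 5 — Power factor: PF = cos(φ) = Re(Z)/|Z| = 0/31.09 = 0.
Step 6 — Type: Im(Z) = 31.09 ⇒ lagging (phase φ = 90.0°).

PF = 0 (lagging, φ = 90.0°)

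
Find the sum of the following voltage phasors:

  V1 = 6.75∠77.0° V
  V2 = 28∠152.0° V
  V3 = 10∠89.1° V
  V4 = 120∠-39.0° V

Step 1 — Convert each phasor to rectangular form:
  V1 = 6.75·(cos(77.0°) + j·sin(77.0°)) = 1.518 + j6.577 V
  V2 = 28·(cos(152.0°) + j·sin(152.0°)) = -24.72 + j13.15 V
  V3 = 10·(cos(89.1°) + j·sin(89.1°)) = 0.1571 + j9.999 V
  V4 = 120·(cos(-39.0°) + j·sin(-39.0°)) = 93.26 - j75.52 V
Step 2 — Sum components: V_total = 70.21 - j45.8 V.
Step 3 — Convert to polar: |V_total| = 83.83 V, ∠V_total = -33.1°.

V_total = 83.83∠-33.1° V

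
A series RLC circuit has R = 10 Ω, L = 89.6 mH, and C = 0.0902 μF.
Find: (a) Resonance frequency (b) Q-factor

Step 1 — Resonance condition Im(Z)=0 gives ω₀ = 1/√(LC).
Step 2 — ω₀ = 1/√(0.0896·9.02e-08) = 1.112e+04 rad/s.
Step 3 — f₀ = ω₀/(2π) = 1770 Hz.
Step 4 — Series Q: Q = ω₀L/R = 1.112e+04·0.0896/10 = 99.67.

(a) f₀ = 1770 Hz  (b) Q = 99.67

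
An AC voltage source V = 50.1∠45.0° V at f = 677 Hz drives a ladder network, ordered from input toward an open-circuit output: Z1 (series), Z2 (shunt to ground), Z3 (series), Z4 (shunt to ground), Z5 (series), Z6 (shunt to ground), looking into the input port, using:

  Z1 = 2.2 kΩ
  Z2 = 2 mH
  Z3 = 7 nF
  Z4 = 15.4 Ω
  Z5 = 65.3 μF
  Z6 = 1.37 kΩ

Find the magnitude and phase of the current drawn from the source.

Step 1 — Angular frequency: ω = 2π·f = 2π·677 = 4254 rad/s.
Step 2 — Component impedances:
  Z1: Z = R = 2200 Ω
  Z2: Z = jωL = j·4254·0.002 = 0 + j8.507 Ω
  Z3: Z = 1/(jωC) = -j/(ω·C) = 0 - j3.358e+04 Ω
  Z4: Z = R = 15.4 Ω
  Z5: Z = 1/(jωC) = -j/(ω·C) = 0 - j3.6 Ω
  Z6: Z = R = 1370 Ω
Step 3 — Ladder network (open output): work backward from the far end, alternating series and parallel combinations. Z_in = 2200 + j8.51 Ω = 2200∠0.2° Ω.
Step 4 — Source phasor: V = 50.1∠45.0° V = 35.43 + j35.43 V.
Step 5 — Ohm's law: I = V / Z_total = (35.43 + j35.43) / (2200 + j8.51) = 0.01616 + j0.01604 A.
Step 6 — Convert to polar: |I| = 0.02277 A, ∠I = 44.8°.

I = 0.02277∠44.8° A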